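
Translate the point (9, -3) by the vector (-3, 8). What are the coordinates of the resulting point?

Translation by (-3, 8) (homogeneous matrix [[1, 0, -3], [0, 1, 8], [0, 0, 1]]):
x' = 9 + -3 = 6
y' = -3 + 8 = 5
Result: (6, 5)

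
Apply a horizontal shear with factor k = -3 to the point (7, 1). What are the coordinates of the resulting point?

Shear matrix for horizontal shear with factor k = -3:
[[1, -3], [0, 1]]
Result: (7, 1) → (4, 1)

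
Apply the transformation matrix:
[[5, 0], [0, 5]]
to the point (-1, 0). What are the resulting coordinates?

Matrix multiplication:
[[5, 0], [0, 5]] × [-1, 0]ᵀ
= [(5)(-1) + (0)(0), (0)(-1) + (5)(0)]ᵀ
= [-5, 0]ᵀ
Result: (-5, 0)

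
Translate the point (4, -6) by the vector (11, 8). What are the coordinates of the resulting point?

Translation by (11, 8) (homogeneous matrix [[1, 0, 11], [0, 1, 8], [0, 0, 1]]):
x' = 4 + 11 = 15
y' = -6 + 8 = 2
Result: (15, 2)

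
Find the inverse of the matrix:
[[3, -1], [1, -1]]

For [[a,b],[c,d]], inverse = (1/det)·[[d,-b],[-c,a]]
det = (3)(-1) - (-1)(1) = -3 - -1 = -2
Inverse = (1/-2)·[[-1, 1], [-1, 3]]
= [[1/2, -1/2], [1/2, -3/2]]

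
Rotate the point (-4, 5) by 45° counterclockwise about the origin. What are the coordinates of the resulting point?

Rotation matrix for 45°: [[cos 45°, -sin 45°], [sin 45°, cos 45°]] ≈ [[0.707107, -0.707107], [0.707107, 0.707107]]
[[0.707107, -0.707107], [0.707107, 0.707107]] × [-4, 5]ᵀ ≈ [-6.3640, 0.7071]ᵀ
Result: (-6.3640, 0.7071)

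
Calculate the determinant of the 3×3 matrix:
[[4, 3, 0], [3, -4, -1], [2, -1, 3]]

Expansion along first row:
det = 4·det([[-4,-1],[-1,3]]) - 3·det([[3,-1],[2,3]]) + 0·det([[3,-4],[2,-1]])
    = 4·(-4·3 - -1·-1) - 3·(3·3 - -1·2) + 0·(3·-1 - -4·2)
    = 4·-13 - 3·11 + 0·5
    = -52 + -33 + 0 = -85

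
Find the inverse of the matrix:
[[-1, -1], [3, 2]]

For [[a,b],[c,d]], inverse = (1/det)·[[d,-b],[-c,a]]
det = (-1)(2) - (-1)(3) = -2 - -3 = 1
Inverse = [[2, 1], [-3, -1]]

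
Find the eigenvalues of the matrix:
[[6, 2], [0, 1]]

Characteristic equation: det(A - λI) = 0
λ² - (trace)λ + (det) = 0
trace = 6 + 1 = 7, det = (6)(1) - (2)(0) = 6
λ² - (7)λ + (6) = 0
λ = (7 ± √((7)² - 4·(6))) / 2 = (7 ± √25) / 2
Solving: λ = 1, 6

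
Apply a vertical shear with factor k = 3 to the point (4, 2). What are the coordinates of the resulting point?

Shear matrix for vertical shear with factor k = 3:
[[1, 0], [3, 1]]
Result: (4, 2) → (4, 14)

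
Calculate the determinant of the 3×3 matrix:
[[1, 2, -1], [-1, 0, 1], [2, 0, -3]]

Expansion along first row:
det = 1·det([[0,1],[0,-3]]) - 2·det([[-1,1],[2,-3]]) + -1·det([[-1,0],[2,0]])
    = 1·(0·-3 - 1·0) - 2·(-1·-3 - 1·2) + -1·(-1·0 - 0·2)
    = 1·0 - 2·1 + -1·0
    = 0 + -2 + 0 = -2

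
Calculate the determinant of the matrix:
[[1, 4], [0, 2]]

For a 2×2 matrix [[a, b], [c, d]], det = ad - bc
det = (1)(2) - (4)(0) = 2 - 0 = 2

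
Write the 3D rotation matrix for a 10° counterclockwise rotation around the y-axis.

Rotation matrix for counterclockwise 10° around y-axis:
cos(10°) = 0.9848, sin(10°) = 0.1736
Result: [[0.9848, 0, 0.1736], [0, 1, 0], [-0.1736, 0, 0.9848]]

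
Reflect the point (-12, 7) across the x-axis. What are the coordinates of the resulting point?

Reflection across x-axis: (-12, 7) → (-12, -7)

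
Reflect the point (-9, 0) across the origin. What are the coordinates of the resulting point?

Reflection across origin: (-9, 0) → (9, 0)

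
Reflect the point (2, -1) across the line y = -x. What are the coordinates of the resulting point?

Reflection across line y = -x: (2, -1) → (1, -2)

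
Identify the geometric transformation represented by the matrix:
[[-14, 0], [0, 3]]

This matrix represents: non-uniform scaling by sx = -14, sy = 3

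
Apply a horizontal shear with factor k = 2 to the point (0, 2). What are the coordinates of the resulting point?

Shear matrix for horizontal shear with factor k = 2:
[[1, 2], [0, 1]]
Result: (0, 2) → (4, 2)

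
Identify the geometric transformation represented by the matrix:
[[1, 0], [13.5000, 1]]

This matrix represents: vertical shear with factor 13.5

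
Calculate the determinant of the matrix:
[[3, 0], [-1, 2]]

For a 2×2 matrix [[a, b], [c, d]], det = ad - bc
det = (3)(2) - (0)(-1) = 6 - 0 = 6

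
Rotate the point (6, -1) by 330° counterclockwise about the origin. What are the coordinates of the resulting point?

Rotation matrix for 330°: [[cos 330°, -sin 330°], [sin 330°, cos 330°]] ≈ [[0.866025, 0.500000], [-0.500000, 0.866025]]
[[0.866025, 0.500000], [-0.500000, 0.866025]] × [6, -1]ᵀ ≈ [4.6962, -3.8660]ᵀ
Result: (4.6962, -3.8660)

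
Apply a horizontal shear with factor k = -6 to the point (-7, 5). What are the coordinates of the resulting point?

Shear matrix for horizontal shear with factor k = -6:
[[1, -6], [0, 1]]
Result: (-7, 5) → (-37, 5)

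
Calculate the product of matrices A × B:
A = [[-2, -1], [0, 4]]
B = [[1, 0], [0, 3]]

Matrix multiplication:
C[0][0] = -2×1 + -1×0 = -2
C[0][1] = -2×0 + -1×3 = -3
C[1][0] = 0×1 + 4×0 = 0
C[1][1] = 0×0 + 4×3 = 12
Result: [[-2, -3], [0, 12]]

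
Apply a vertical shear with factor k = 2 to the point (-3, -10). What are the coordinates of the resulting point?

Shear matrix for vertical shear with factor k = 2:
[[1, 0], [2, 1]]
Result: (-3, -10) → (-3, -16)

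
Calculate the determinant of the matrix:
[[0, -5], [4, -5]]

For a 2×2 matrix [[a, b], [c, d]], det = ad - bc
det = (0)(-5) - (-5)(4) = 0 - -20 = 20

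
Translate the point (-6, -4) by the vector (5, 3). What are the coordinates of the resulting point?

Translation by (5, 3) (homogeneous matrix [[1, 0, 5], [0, 1, 3], [0, 0, 1]]):
x' = -6 + 5 = -1
y' = -4 + 3 = -1
Result: (-1, -1)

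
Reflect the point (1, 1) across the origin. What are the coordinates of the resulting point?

Reflection across origin: (1, 1) → (-1, -1)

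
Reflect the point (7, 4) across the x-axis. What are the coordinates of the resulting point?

Reflection across x-axis: (7, 4) → (7, -4)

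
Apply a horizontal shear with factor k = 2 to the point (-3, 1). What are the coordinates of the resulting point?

Shear matrix for horizontal shear with factor k = 2:
[[1, 2], [0, 1]]
Result: (-3, 1) → (-1, 1)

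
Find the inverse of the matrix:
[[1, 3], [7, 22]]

For [[a,b],[c,d]], inverse = (1/det)·[[d,-b],[-c,a]]
det = (1)(22) - (3)(7) = 22 - 21 = 1
Inverse = [[22, -3], [-7, 1]]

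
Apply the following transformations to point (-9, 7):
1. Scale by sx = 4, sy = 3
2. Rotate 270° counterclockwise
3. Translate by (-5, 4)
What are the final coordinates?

Step 1: Scale → (-36, 21)
Step 2: Rotate 270° → (21, 36)
Step 3: Translate → (16, 40)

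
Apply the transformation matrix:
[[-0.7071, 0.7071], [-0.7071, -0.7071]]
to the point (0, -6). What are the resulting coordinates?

Matrix multiplication:
[[-0.7071, 0.7071], [-0.7071, -0.7071]] × [0, -6]ᵀ
= [(-0.7071)(0) + (0.7071)(-6), (-0.7071)(0) + (-0.7071)(-6)]ᵀ
= [-4.2426, 4.2426]ᵀ
Result: (-4.2426, 4.2426)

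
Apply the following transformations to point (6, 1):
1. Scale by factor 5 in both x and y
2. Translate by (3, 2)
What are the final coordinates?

Step 1: Scale (6, 1) by 5 → (30, 5)
Step 2: Translate by (3, 2) → (33, 7)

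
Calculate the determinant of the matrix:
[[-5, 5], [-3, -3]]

For a 2×2 matrix [[a, b], [c, d]], det = ad - bc
det = (-5)(-3) - (5)(-3) = 15 - -15 = 30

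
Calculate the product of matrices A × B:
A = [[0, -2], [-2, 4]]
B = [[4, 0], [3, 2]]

Matrix multiplication:
C[0][0] = 0×4 + -2×3 = -6
C[0][1] = 0×0 + -2×2 = -4
C[1][0] = -2×4 + 4×3 = 4
C[1][1] = -2×0 + 4×2 = 8
Result: [[-6, -4], [4, 8]]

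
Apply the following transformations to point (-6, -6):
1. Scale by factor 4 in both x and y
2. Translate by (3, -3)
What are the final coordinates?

Step 1: Scale (-6, -6) by 4 → (-24, -24)
Step 2: Translate by (3, -3) → (-21, -27)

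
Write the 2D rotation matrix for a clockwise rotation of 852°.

Rotation matrix formula: [[cos θ, -sin θ], [sin θ, cos θ]]
A clockwise rotation by 852° is equivalent to a counterclockwise rotation by -852°.
For θ = -852°:
cos(-852°) = -0.6691
sin(-852°) = -0.7431
Result: [[-0.6691, 0.7431], [-0.7431, -0.6691]]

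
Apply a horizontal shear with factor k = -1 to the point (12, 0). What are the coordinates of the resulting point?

Shear matrix for horizontal shear with factor k = -1:
[[1, -1], [0, 1]]
Result: (12, 0) → (12, 0)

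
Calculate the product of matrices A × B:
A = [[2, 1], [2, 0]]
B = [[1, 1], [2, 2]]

Matrix multiplication:
C[0][0] = 2×1 + 1×2 = 4
C[0][1] = 2×1 + 1×2 = 4
C[1][0] = 2×1 + 0×2 = 2
C[1][1] = 2×1 + 0×2 = 2
Result: [[4, 4], [2, 2]]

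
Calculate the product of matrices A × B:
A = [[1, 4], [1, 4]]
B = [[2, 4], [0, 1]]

Matrix multiplication:
C[0][0] = 1×2 + 4×0 = 2
C[0][1] = 1×4 + 4×1 = 8
C[1][0] = 1×2 + 4×0 = 2
C[1][1] = 1×4 + 4×1 = 8
Result: [[2, 8], [2, 8]]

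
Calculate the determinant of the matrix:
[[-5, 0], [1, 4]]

For a 2×2 matrix [[a, b], [c, d]], det = ad - bc
det = (-5)(4) - (0)(1) = -20 - 0 = -20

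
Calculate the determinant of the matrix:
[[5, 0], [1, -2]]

For a 2×2 matrix [[a, b], [c, d]], det = ad - bc
det = (5)(-2) - (0)(1) = -10 - 0 = -10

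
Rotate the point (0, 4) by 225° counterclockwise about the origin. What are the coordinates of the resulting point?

Rotation matrix for 225°: [[cos 225°, -sin 225°], [sin 225°, cos 225°]] ≈ [[-0.707107, 0.707107], [-0.707107, -0.707107]]
[[-0.707107, 0.707107], [-0.707107, -0.707107]] × [0, 4]ᵀ ≈ [2.8284, -2.8284]ᵀ
Result: (2.8284, -2.8284)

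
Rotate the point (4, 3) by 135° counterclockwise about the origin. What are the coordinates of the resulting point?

Rotation matrix for 135°: [[cos 135°, -sin 135°], [sin 135°, cos 135°]] ≈ [[-0.707107, -0.707107], [0.707107, -0.707107]]
[[-0.707107, -0.707107], [0.707107, -0.707107]] × [4, 3]ᵀ ≈ [-4.9497, 0.7071]ᵀ
Result: (-4.9497, 0.7071)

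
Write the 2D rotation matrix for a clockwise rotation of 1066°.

Rotation matrix formula: [[cos θ, -sin θ], [sin θ, cos θ]]
A clockwise rotation by 1066° is equivalent to a counterclockwise rotation by -1066°.
For θ = -1066°:
cos(-1066°) = 0.9703
sin(-1066°) = 0.2419
Result: [[0.9703, -0.2419], [0.2419, 0.9703]]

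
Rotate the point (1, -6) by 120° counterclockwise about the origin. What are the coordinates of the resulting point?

Rotation matrix for 120°: [[cos 120°, -sin 120°], [sin 120°, cos 120°]] ≈ [[-0.500000, -0.866025], [0.866025, -0.500000]]
[[-0.500000, -0.866025], [0.866025, -0.500000]] × [1, -6]ᵀ ≈ [4.6962, 3.8660]ᵀ
Result: (4.6962, 3.8660)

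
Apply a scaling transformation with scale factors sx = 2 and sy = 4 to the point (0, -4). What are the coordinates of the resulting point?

Scaling matrix:
[[2, 0], [0, 4]]
Result: (0 × 2, -4 × 4) = (0, -16)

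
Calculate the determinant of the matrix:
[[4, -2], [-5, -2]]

For a 2×2 matrix [[a, b], [c, d]], det = ad - bc
det = (4)(-2) - (-2)(-5) = -8 - 10 = -18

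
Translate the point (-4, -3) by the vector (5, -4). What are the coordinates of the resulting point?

Translation by (5, -4) (homogeneous matrix [[1, 0, 5], [0, 1, -4], [0, 0, 1]]):
x' = -4 + 5 = 1
y' = -3 + -4 = -7
Result: (1, -7)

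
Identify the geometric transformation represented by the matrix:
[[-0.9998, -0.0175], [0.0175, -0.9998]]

This matrix represents: rotation by 179° counterclockwise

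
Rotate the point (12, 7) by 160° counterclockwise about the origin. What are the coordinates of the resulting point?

Rotation matrix for 160°: [[cos 160°, -sin 160°], [sin 160°, cos 160°]] ≈ [[-0.939693, -0.342020], [0.342020, -0.939693]]
[[-0.939693, -0.342020], [0.342020, -0.939693]] × [12, 7]ᵀ ≈ [-13.6705, -2.4736]ᵀ
Result: (-13.6705, -2.4736)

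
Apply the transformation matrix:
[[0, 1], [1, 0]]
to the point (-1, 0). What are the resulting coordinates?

Matrix multiplication:
[[0, 1], [1, 0]] × [-1, 0]ᵀ
= [(0)(-1) + (1)(0), (1)(-1) + (0)(0)]ᵀ
= [0, -1]ᵀ
Result: (0, -1)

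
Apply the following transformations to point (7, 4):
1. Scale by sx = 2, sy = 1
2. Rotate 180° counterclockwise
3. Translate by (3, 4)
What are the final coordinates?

Step 1: Scale → (14, 4)
Step 2: Rotate 180° → (-14, -4)
Step 3: Translate → (-11, 0)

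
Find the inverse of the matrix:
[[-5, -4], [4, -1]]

For [[a,b],[c,d]], inverse = (1/det)·[[d,-b],[-c,a]]
det = (-5)(-1) - (-4)(4) = 5 - -16 = 21
Inverse = (1/21)·[[-1, 4], [-4, -5]]
= [[-1/21, 4/21], [-4/21, -5/21]]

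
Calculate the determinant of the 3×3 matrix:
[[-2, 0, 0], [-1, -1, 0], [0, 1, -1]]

Expansion along first row:
det = -2·det([[-1,0],[1,-1]]) - 0·det([[-1,0],[0,-1]]) + 0·det([[-1,-1],[0,1]])
    = -2·(-1·-1 - 0·1) - 0·(-1·-1 - 0·0) + 0·(-1·1 - -1·0)
    = -2·1 - 0·1 + 0·-1
    = -2 + 0 + 0 = -2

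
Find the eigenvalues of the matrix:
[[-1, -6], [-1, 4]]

Characteristic equation: det(A - λI) = 0
λ² - (trace)λ + (det) = 0
trace = -1 + 4 = 3, det = (-1)(4) - (-6)(-1) = -10
λ² - (3)λ + (-10) = 0
λ = (3 ± √((3)² - 4·(-10))) / 2 = (3 ± √49) / 2
Solving: λ = -2, 5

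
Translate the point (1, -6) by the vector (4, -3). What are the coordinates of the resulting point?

Translation by (4, -3) (homogeneous matrix [[1, 0, 4], [0, 1, -3], [0, 0, 1]]):
x' = 1 + 4 = 5
y' = -6 + -3 = -9
Result: (5, -9)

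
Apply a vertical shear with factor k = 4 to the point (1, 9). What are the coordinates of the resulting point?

Shear matrix for vertical shear with factor k = 4:
[[1, 0], [4, 1]]
Result: (1, 9) → (1, 13)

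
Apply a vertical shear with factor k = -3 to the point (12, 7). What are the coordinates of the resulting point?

Shear matrix for vertical shear with factor k = -3:
[[1, 0], [-3, 1]]
Result: (12, 7) → (12, -29)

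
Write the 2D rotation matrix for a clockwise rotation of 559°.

Rotation matrix formula: [[cos θ, -sin θ], [sin θ, cos θ]]
A clockwise rotation by 559° is equivalent to a counterclockwise rotation by -559°.
For θ = -559°:
cos(-559°) = -0.9455
sin(-559°) = 0.3256
Result: [[-0.9455, -0.3256], [0.3256, -0.9455]]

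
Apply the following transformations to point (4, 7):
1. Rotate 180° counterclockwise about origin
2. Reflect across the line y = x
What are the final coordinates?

Step 1: Rotate 180° → (-4, -7)
Step 2: Reflect across line y = x → (-7, -4)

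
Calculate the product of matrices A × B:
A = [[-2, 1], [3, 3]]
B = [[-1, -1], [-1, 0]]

Matrix multiplication:
C[0][0] = -2×-1 + 1×-1 = 1
C[0][1] = -2×-1 + 1×0 = 2
C[1][0] = 3×-1 + 3×-1 = -6
C[1][1] = 3×-1 + 3×0 = -3
Result: [[1, 2], [-6, -3]]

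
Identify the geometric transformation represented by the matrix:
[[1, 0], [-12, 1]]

This matrix represents: vertical shear with factor -12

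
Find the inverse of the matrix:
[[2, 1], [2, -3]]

For [[a,b],[c,d]], inverse = (1/det)·[[d,-b],[-c,a]]
det = (2)(-3) - (1)(2) = -6 - 2 = -8
Inverse = (1/-8)·[[-3, -1], [-2, 2]]
= [[3/8, 1/8], [1/4, -1/4]]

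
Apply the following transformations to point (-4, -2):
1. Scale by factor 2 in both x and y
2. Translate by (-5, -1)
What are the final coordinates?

Step 1: Scale (-4, -2) by 2 → (-8, -4)
Step 2: Translate by (-5, -1) → (-13, -5)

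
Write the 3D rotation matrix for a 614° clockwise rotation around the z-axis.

Rotation matrix for clockwise 614° around z-axis:
A clockwise rotation by 614° is a counterclockwise rotation by -614°.
cos(-614°) = -0.2756, sin(-614°) = 0.9613
Result: [[-0.2756, -0.9613, 0], [0.9613, -0.2756, 0], [0, 0, 1]]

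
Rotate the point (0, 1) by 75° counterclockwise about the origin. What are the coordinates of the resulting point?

Rotation matrix for 75°: [[cos 75°, -sin 75°], [sin 75°, cos 75°]] ≈ [[0.258819, -0.965926], [0.965926, 0.258819]]
[[0.258819, -0.965926], [0.965926, 0.258819]] × [0, 1]ᵀ ≈ [-0.9659, 0.2588]ᵀ
Result: (-0.9659, 0.2588)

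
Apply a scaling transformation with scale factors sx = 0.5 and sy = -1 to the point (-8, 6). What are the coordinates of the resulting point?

Scaling matrix:
[[0.50, 0], [0, -1]]
Result: (-8 × 0.5, 6 × -1) = (-4, -6)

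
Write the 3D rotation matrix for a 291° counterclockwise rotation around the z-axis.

Rotation matrix for counterclockwise 291° around z-axis:
cos(291°) = 0.3584, sin(291°) = -0.9336
Result: [[0.3584, 0.9336, 0], [-0.9336, 0.3584, 0], [0, 0, 1]]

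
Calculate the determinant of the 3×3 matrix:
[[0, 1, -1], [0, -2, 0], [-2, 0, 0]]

Expansion along first row:
det = 0·det([[-2,0],[0,0]]) - 1·det([[0,0],[-2,0]]) + -1·det([[0,-2],[-2,0]])
    = 0·(-2·0 - 0·0) - 1·(0·0 - 0·-2) + -1·(0·0 - -2·-2)
    = 0·0 - 1·0 + -1·-4
    = 0 + 0 + 4 = 4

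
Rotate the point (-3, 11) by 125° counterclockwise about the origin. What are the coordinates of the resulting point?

Rotation matrix for 125°: [[cos 125°, -sin 125°], [sin 125°, cos 125°]] ≈ [[-0.573576, -0.819152], [0.819152, -0.573576]]
[[-0.573576, -0.819152], [0.819152, -0.573576]] × [-3, 11]ᵀ ≈ [-7.2899, -8.7668]ᵀ
Result: (-7.2899, -8.7668)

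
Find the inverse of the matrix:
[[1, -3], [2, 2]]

For [[a,b],[c,d]], inverse = (1/det)·[[d,-b],[-c,a]]
det = (1)(2) - (-3)(2) = 2 - -6 = 8
Inverse = (1/8)·[[2, 3], [-2, 1]]
= [[1/4, 3/8], [-1/4, 1/8]]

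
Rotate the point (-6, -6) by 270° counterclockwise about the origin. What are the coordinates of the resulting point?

Rotation matrix for 270°: [[cos 270°, -sin 270°], [sin 270°, cos 270°]] = [[0, 1], [-1, 0]]
[[0, 1], [-1, 0]] × [-6, -6]ᵀ = [-6, 6]ᵀ
Result: (-6, 6)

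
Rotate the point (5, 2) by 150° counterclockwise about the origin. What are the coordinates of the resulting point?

Rotation matrix for 150°: [[cos 150°, -sin 150°], [sin 150°, cos 150°]] ≈ [[-0.866025, -0.500000], [0.500000, -0.866025]]
[[-0.866025, -0.500000], [0.500000, -0.866025]] × [5, 2]ᵀ ≈ [-5.3301, 0.7679]ᵀ
Result: (-5.3301, 0.7679)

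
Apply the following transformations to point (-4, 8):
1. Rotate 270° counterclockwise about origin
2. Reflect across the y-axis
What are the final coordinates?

Step 1: Rotate 270° → (8, 4)
Step 2: Reflect across y-axis → (-8, 4)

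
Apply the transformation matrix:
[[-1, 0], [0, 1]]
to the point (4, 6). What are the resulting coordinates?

Matrix multiplication:
[[-1, 0], [0, 1]] × [4, 6]ᵀ
= [(-1)(4) + (0)(6), (0)(4) + (1)(6)]ᵀ
= [-4, 6]ᵀ
Result: (-4, 6)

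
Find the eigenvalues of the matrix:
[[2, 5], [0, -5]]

Characteristic equation: det(A - λI) = 0
λ² - (trace)λ + (det) = 0
trace = 2 + -5 = -3, det = (2)(-5) - (5)(0) = -10
λ² - (-3)λ + (-10) = 0
λ = (-3 ± √((-3)² - 4·(-10))) / 2 = (-3 ± √49) / 2
Solving: λ = -5, 2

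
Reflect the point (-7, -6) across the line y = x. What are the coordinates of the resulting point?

Reflection across line y = x: (-7, -6) → (-6, -7)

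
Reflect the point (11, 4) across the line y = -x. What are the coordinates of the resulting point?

Reflection across line y = -x: (11, 4) → (-4, -11)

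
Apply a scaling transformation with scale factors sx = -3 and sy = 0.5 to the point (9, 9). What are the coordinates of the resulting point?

Scaling matrix:
[[-3, 0], [0, 0.50]]
Result: (9 × -3, 9 × 0.5) = (-27, 4.5)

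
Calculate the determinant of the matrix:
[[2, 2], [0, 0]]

For a 2×2 matrix [[a, b], [c, d]], det = ad - bc
det = (2)(0) - (2)(0) = 0 - 0 = 0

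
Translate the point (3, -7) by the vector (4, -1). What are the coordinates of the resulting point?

Translation by (4, -1) (homogeneous matrix [[1, 0, 4], [0, 1, -1], [0, 0, 1]]):
x' = 3 + 4 = 7
y' = -7 + -1 = -8
Result: (7, -8)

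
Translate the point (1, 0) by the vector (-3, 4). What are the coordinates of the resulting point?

Translation by (-3, 4) (homogeneous matrix [[1, 0, -3], [0, 1, 4], [0, 0, 1]]):
x' = 1 + -3 = -2
y' = 0 + 4 = 4
Result: (-2, 4)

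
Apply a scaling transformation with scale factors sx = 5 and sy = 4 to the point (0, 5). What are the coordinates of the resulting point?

Scaling matrix:
[[5, 0], [0, 4]]
Result: (0 × 5, 5 × 4) = (0, 20)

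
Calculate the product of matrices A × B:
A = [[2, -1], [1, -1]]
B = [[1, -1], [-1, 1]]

Matrix multiplication:
C[0][0] = 2×1 + -1×-1 = 3
C[0][1] = 2×-1 + -1×1 = -3
C[1][0] = 1×1 + -1×-1 = 2
C[1][1] = 1×-1 + -1×1 = -2
Result: [[3, -3], [2, -2]]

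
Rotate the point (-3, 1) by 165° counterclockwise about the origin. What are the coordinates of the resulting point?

Rotation matrix for 165°: [[cos 165°, -sin 165°], [sin 165°, cos 165°]] ≈ [[-0.965926, -0.258819], [0.258819, -0.965926]]
[[-0.965926, -0.258819], [0.258819, -0.965926]] × [-3, 1]ᵀ ≈ [2.6390, -1.7424]ᵀ
Result: (2.6390, -1.7424)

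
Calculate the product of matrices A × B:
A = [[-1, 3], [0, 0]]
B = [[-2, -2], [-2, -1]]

Matrix multiplication:
C[0][0] = -1×-2 + 3×-2 = -4
C[0][1] = -1×-2 + 3×-1 = -1
C[1][0] = 0×-2 + 0×-2 = 0
C[1][1] = 0×-2 + 0×-1 = 0
Result: [[-4, -1], [0, 0]]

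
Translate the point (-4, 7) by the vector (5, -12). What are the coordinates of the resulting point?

Translation by (5, -12) (homogeneous matrix [[1, 0, 5], [0, 1, -12], [0, 0, 1]]):
x' = -4 + 5 = 1
y' = 7 + -12 = -5
Result: (1, -5)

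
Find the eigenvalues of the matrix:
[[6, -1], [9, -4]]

Characteristic equation: det(A - λI) = 0
λ² - (trace)λ + (det) = 0
trace = 6 + -4 = 2, det = (6)(-4) - (-1)(9) = -15
λ² - (2)λ + (-15) = 0
λ = (2 ± √((2)² - 4·(-15))) / 2 = (2 ± √64) / 2
Solving: λ = -3, 5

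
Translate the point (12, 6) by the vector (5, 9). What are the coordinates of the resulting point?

Translation by (5, 9) (homogeneous matrix [[1, 0, 5], [0, 1, 9], [0, 0, 1]]):
x' = 12 + 5 = 17
y' = 6 + 9 = 15
Result: (17, 15)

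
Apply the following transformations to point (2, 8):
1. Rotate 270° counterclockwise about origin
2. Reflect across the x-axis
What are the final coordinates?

Step 1: Rotate 270° → (8, -2)
Step 2: Reflect across x-axis → (8, 2)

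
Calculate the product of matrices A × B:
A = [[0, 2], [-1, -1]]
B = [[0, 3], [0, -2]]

Matrix multiplication:
C[0][0] = 0×0 + 2×0 = 0
C[0][1] = 0×3 + 2×-2 = -4
C[1][0] = -1×0 + -1×0 = 0
C[1][1] = -1×3 + -1×-2 = -1
Result: [[0, -4], [0, -1]]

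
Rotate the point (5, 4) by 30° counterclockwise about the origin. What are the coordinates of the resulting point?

Rotation matrix for 30°: [[cos 30°, -sin 30°], [sin 30°, cos 30°]] ≈ [[0.866025, -0.500000], [0.500000, 0.866025]]
[[0.866025, -0.500000], [0.500000, 0.866025]] × [5, 4]ᵀ ≈ [2.3301, 5.9641]ᵀ
Result: (2.3301, 5.9641)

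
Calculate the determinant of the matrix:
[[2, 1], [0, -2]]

For a 2×2 matrix [[a, b], [c, d]], det = ad - bc
det = (2)(-2) - (1)(0) = -4 - 0 = -4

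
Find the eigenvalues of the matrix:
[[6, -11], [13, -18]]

Characteristic equation: det(A - λI) = 0
λ² - (trace)λ + (det) = 0
trace = 6 + -18 = -12, det = (6)(-18) - (-11)(13) = 35
λ² - (-12)λ + (35) = 0
λ = (-12 ± √((-12)² - 4·(35))) / 2 = (-12 ± √4) / 2
Solving: λ = -7, -5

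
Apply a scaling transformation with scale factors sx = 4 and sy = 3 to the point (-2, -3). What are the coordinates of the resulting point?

Scaling matrix:
[[4, 0], [0, 3]]
Result: (-2 × 4, -3 × 3) = (-8, -9)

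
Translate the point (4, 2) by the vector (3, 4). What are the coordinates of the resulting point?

Translation by (3, 4) (homogeneous matrix [[1, 0, 3], [0, 1, 4], [0, 0, 1]]):
x' = 4 + 3 = 7
y' = 2 + 4 = 6
Result: (7, 6)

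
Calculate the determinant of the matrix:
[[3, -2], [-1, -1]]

For a 2×2 matrix [[a, b], [c, d]], det = ad - bc
det = (3)(-1) - (-2)(-1) = -3 - 2 = -5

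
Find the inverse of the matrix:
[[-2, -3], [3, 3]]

For [[a,b],[c,d]], inverse = (1/det)·[[d,-b],[-c,a]]
det = (-2)(3) - (-3)(3) = -6 - -9 = 3
Inverse = (1/3)·[[3, 3], [-3, -2]]
= [[1, 1], [-1, -2/3]]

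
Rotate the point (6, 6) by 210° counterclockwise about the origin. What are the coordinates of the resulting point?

Rotation matrix for 210°: [[cos 210°, -sin 210°], [sin 210°, cos 210°]] ≈ [[-0.866025, 0.500000], [-0.500000, -0.866025]]
[[-0.866025, 0.500000], [-0.500000, -0.866025]] × [6, 6]ᵀ ≈ [-2.1962, -8.1962]ᵀ
Result: (-2.1962, -8.1962)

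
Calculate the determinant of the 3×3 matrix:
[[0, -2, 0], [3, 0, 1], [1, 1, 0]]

Expansion along first row:
det = 0·det([[0,1],[1,0]]) - -2·det([[3,1],[1,0]]) + 0·det([[3,0],[1,1]])
    = 0·(0·0 - 1·1) - -2·(3·0 - 1·1) + 0·(3·1 - 0·1)
    = 0·-1 - -2·-1 + 0·3
    = 0 + -2 + 0 = -2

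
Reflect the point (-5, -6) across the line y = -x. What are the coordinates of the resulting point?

Reflection across line y = -x: (-5, -6) → (6, 5)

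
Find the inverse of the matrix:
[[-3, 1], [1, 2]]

For [[a,b],[c,d]], inverse = (1/det)·[[d,-b],[-c,a]]
det = (-3)(2) - (1)(1) = -6 - 1 = -7
Inverse = (1/-7)·[[2, -1], [-1, -3]]
= [[-2/7, 1/7], [1/7, 3/7]]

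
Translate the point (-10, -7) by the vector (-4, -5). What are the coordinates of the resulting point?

Translation by (-4, -5) (homogeneous matrix [[1, 0, -4], [0, 1, -5], [0, 0, 1]]):
x' = -10 + -4 = -14
y' = -7 + -5 = -12
Result: (-14, -12)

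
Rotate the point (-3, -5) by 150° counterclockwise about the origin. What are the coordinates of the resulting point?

Rotation matrix for 150°: [[cos 150°, -sin 150°], [sin 150°, cos 150°]] ≈ [[-0.866025, -0.500000], [0.500000, -0.866025]]
[[-0.866025, -0.500000], [0.500000, -0.866025]] × [-3, -5]ᵀ ≈ [5.0981, 2.8301]ᵀ
Result: (5.0981, 2.8301)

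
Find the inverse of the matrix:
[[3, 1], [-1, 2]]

For [[a,b],[c,d]], inverse = (1/det)·[[d,-b],[-c,a]]
det = (3)(2) - (1)(-1) = 6 - -1 = 7
Inverse = (1/7)·[[2, -1], [1, 3]]
= [[2/7, -1/7], [1/7, 3/7]]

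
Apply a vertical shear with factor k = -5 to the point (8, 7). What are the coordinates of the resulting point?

Shear matrix for vertical shear with factor k = -5:
[[1, 0], [-5, 1]]
Result: (8, 7) → (8, -33)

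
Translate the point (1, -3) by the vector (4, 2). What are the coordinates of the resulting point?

Translation by (4, 2) (homogeneous matrix [[1, 0, 4], [0, 1, 2], [0, 0, 1]]):
x' = 1 + 4 = 5
y' = -3 + 2 = -1
Result: (5, -1)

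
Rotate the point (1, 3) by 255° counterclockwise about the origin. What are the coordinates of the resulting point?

Rotation matrix for 255°: [[cos 255°, -sin 255°], [sin 255°, cos 255°]] ≈ [[-0.258819, 0.965926], [-0.965926, -0.258819]]
[[-0.258819, 0.965926], [-0.965926, -0.258819]] × [1, 3]ᵀ ≈ [2.6390, -1.7424]ᵀ
Result: (2.6390, -1.7424)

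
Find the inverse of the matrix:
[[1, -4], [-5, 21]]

For [[a,b],[c,d]], inverse = (1/det)·[[d,-b],[-c,a]]
det = (1)(21) - (-4)(-5) = 21 - 20 = 1
Inverse = [[21, 4], [5, 1]]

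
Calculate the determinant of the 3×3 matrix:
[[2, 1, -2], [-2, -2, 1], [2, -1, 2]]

Expansion along first row:
det = 2·det([[-2,1],[-1,2]]) - 1·det([[-2,1],[2,2]]) + -2·det([[-2,-2],[2,-1]])
    = 2·(-2·2 - 1·-1) - 1·(-2·2 - 1·2) + -2·(-2·-1 - -2·2)
    = 2·-3 - 1·-6 + -2·6
    = -6 + 6 + -12 = -12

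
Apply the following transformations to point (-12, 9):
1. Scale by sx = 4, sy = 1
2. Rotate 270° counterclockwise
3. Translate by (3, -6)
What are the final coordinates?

Step 1: Scale → (-48, 9)
Step 2: Rotate 270° → (9, 48)
Step 3: Translate → (12, 42)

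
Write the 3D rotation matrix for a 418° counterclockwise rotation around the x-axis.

Rotation matrix for counterclockwise 418° around x-axis:
cos(418°) = 0.5299, sin(418°) = 0.8480
Result: [[1, 0, 0], [0, 0.5299, -0.8480], [0, 0.8480, 0.5299]]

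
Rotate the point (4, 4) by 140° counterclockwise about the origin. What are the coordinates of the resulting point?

Rotation matrix for 140°: [[cos 140°, -sin 140°], [sin 140°, cos 140°]] ≈ [[-0.766044, -0.642788], [0.642788, -0.766044]]
[[-0.766044, -0.642788], [0.642788, -0.766044]] × [4, 4]ᵀ ≈ [-5.6353, -0.4930]ᵀ
Result: (-5.6353, -0.4930)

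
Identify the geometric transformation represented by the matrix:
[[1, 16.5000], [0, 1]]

This matrix represents: horizontal shear with factor 16.5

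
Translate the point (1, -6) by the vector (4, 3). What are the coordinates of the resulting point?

Translation by (4, 3) (homogeneous matrix [[1, 0, 4], [0, 1, 3], [0, 0, 1]]):
x' = 1 + 4 = 5
y' = -6 + 3 = -3
Result: (5, -3)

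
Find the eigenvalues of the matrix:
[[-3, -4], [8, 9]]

Characteristic equation: det(A - λI) = 0
λ² - (trace)λ + (det) = 0
trace = -3 + 9 = 6, det = (-3)(9) - (-4)(8) = 5
λ² - (6)λ + (5) = 0
λ = (6 ± √((6)² - 4·(5))) / 2 = (6 ± √16) / 2
Solving: λ = 1, 5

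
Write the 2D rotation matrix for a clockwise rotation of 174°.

Rotation matrix formula: [[cos θ, -sin θ], [sin θ, cos θ]]
A clockwise rotation by 174° is equivalent to a counterclockwise rotation by -174°.
For θ = -174°:
cos(-174°) = -0.9945
sin(-174°) = -0.1045
Result: [[-0.9945, 0.1045], [-0.1045, -0.9945]]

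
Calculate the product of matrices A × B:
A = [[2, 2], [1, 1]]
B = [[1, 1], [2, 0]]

Matrix multiplication:
C[0][0] = 2×1 + 2×2 = 6
C[0][1] = 2×1 + 2×0 = 2
C[1][0] = 1×1 + 1×2 = 3
C[1][1] = 1×1 + 1×0 = 1
Result: [[6, 2], [3, 1]]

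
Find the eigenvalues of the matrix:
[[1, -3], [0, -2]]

Characteristic equation: det(A - λI) = 0
λ² - (trace)λ + (det) = 0
trace = 1 + -2 = -1, det = (1)(-2) - (-3)(0) = -2
λ² - (-1)λ + (-2) = 0
λ = (-1 ± √((-1)² - 4·(-2))) / 2 = (-1 ± √9) / 2
Solving: λ = -2, 1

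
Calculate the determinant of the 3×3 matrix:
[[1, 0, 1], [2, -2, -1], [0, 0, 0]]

Expansion along first row:
det = 1·det([[-2,-1],[0,0]]) - 0·det([[2,-1],[0,0]]) + 1·det([[2,-2],[0,0]])
    = 1·(-2·0 - -1·0) - 0·(2·0 - -1·0) + 1·(2·0 - -2·0)
    = 1·0 - 0·0 + 1·0
    = 0 + 0 + 0 = 0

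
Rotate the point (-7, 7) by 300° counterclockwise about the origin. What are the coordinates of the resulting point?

Rotation matrix for 300°: [[cos 300°, -sin 300°], [sin 300°, cos 300°]] ≈ [[0.500000, 0.866025], [-0.866025, 0.500000]]
[[0.500000, 0.866025], [-0.866025, 0.500000]] × [-7, 7]ᵀ ≈ [2.5622, 9.5622]ᵀ
Result: (2.5622, 9.5622)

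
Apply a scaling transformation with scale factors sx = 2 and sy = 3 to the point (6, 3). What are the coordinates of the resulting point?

Scaling matrix:
[[2, 0], [0, 3]]
Result: (6 × 2, 3 × 3) = (12, 9)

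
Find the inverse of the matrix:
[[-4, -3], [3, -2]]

For [[a,b],[c,d]], inverse = (1/det)·[[d,-b],[-c,a]]
det = (-4)(-2) - (-3)(3) = 8 - -9 = 17
Inverse = (1/17)·[[-2, 3], [-3, -4]]
= [[-2/17, 3/17], [-3/17, -4/17]]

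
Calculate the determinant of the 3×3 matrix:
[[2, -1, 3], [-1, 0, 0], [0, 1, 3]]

Expansion along first row:
det = 2·det([[0,0],[1,3]]) - -1·det([[-1,0],[0,3]]) + 3·det([[-1,0],[0,1]])
    = 2·(0·3 - 0·1) - -1·(-1·3 - 0·0) + 3·(-1·1 - 0·0)
    = 2·0 - -1·-3 + 3·-1
    = 0 + -3 + -3 = -6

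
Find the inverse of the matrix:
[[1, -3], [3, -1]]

For [[a,b],[c,d]], inverse = (1/det)·[[d,-b],[-c,a]]
det = (1)(-1) - (-3)(3) = -1 - -9 = 8
Inverse = (1/8)·[[-1, 3], [-3, 1]]
= [[-1/8, 3/8], [-3/8, 1/8]]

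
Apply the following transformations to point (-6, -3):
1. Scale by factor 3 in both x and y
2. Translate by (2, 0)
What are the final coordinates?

Step 1: Scale (-6, -3) by 3 → (-18, -9)
Step 2: Translate by (2, 0) → (-16, -9)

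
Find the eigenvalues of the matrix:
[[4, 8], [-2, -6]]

Characteristic equation: det(A - λI) = 0
λ² - (trace)λ + (det) = 0
trace = 4 + -6 = -2, det = (4)(-6) - (8)(-2) = -8
λ² - (-2)λ + (-8) = 0
λ = (-2 ± √((-2)² - 4·(-8))) / 2 = (-2 ± √36) / 2
Solving: λ = -4, 2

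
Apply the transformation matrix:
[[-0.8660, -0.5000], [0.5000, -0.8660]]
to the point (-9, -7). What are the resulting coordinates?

Matrix multiplication:
[[-0.8660, -0.5000], [0.5000, -0.8660]] × [-9, -7]ᵀ
= [(-0.8660)(-9) + (-0.5000)(-7), (0.5000)(-9) + (-0.8660)(-7)]ᵀ
= [11.2940, 1.5620]ᵀ
Result: (11.2940, 1.5620)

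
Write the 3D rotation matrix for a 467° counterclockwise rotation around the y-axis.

Rotation matrix for counterclockwise 467° around y-axis:
cos(467°) = -0.2924, sin(467°) = 0.9563
Result: [[-0.2924, 0, 0.9563], [0, 1, 0], [-0.9563, 0, -0.2924]]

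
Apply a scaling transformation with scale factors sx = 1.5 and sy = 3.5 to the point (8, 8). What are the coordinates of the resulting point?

Scaling matrix:
[[1.50, 0], [0, 3.50]]
Result: (8 × 1.5, 8 × 3.5) = (12, 28)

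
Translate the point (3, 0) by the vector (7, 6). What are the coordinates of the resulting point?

Translation by (7, 6) (homogeneous matrix [[1, 0, 7], [0, 1, 6], [0, 0, 1]]):
x' = 3 + 7 = 10
y' = 0 + 6 = 6
Result: (10, 6)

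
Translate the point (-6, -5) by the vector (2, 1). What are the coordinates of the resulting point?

Translation by (2, 1) (homogeneous matrix [[1, 0, 2], [0, 1, 1], [0, 0, 1]]):
x' = -6 + 2 = -4
y' = -5 + 1 = -4
Result: (-4, -4)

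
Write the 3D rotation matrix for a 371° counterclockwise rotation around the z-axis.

Rotation matrix for counterclockwise 371° around z-axis:
cos(371°) = 0.9816, sin(371°) = 0.1908
Result: [[0.9816, -0.1908, 0], [0.1908, 0.9816, 0], [0, 0, 1]]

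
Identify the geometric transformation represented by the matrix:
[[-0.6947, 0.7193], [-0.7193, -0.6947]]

This matrix represents: rotation by 226° counterclockwise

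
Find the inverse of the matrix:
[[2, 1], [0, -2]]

For [[a,b],[c,d]], inverse = (1/det)·[[d,-b],[-c,a]]
det = (2)(-2) - (1)(0) = -4 - 0 = -4
Inverse = (1/-4)·[[-2, -1], [0, 2]]
= [[1/2, 1/4], [0, -1/2]]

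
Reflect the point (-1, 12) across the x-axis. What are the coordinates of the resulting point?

Reflection across x-axis: (-1, 12) → (-1, -12)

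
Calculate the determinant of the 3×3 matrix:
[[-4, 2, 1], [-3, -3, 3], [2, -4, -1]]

Expansion along first row:
det = -4·det([[-3,3],[-4,-1]]) - 2·det([[-3,3],[2,-1]]) + 1·det([[-3,-3],[2,-4]])
    = -4·(-3·-1 - 3·-4) - 2·(-3·-1 - 3·2) + 1·(-3·-4 - -3·2)
    = -4·15 - 2·-3 + 1·18
    = -60 + 6 + 18 = -36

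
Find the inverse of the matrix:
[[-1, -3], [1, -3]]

For [[a,b],[c,d]], inverse = (1/det)·[[d,-b],[-c,a]]
det = (-1)(-3) - (-3)(1) = 3 - -3 = 6
Inverse = (1/6)·[[-3, 3], [-1, -1]]
= [[-1/2, 1/2], [-1/6, -1/6]]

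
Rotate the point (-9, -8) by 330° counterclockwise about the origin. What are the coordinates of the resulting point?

Rotation matrix for 330°: [[cos 330°, -sin 330°], [sin 330°, cos 330°]] ≈ [[0.866025, 0.500000], [-0.500000, 0.866025]]
[[0.866025, 0.500000], [-0.500000, 0.866025]] × [-9, -8]ᵀ ≈ [-11.7942, -2.4282]ᵀ
Result: (-11.7942, -2.4282)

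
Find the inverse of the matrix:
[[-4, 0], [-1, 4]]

For [[a,b],[c,d]], inverse = (1/det)·[[d,-b],[-c,a]]
det = (-4)(4) - (0)(-1) = -16 - 0 = -16
Inverse = (1/-16)·[[4, 0], [1, -4]]
= [[-1/4, 0], [-1/16, 1/4]]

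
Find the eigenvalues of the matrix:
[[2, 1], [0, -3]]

Characteristic equation: det(A - λI) = 0
λ² - (trace)λ + (det) = 0
trace = 2 + -3 = -1, det = (2)(-3) - (1)(0) = -6
λ² - (-1)λ + (-6) = 0
λ = (-1 ± √((-1)² - 4·(-6))) / 2 = (-1 ± √25) / 2
Solving: λ = -3, 2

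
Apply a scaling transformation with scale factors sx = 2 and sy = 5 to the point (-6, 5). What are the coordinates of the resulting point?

Scaling matrix:
[[2, 0], [0, 5]]
Result: (-6 × 2, 5 × 5) = (-12, 25)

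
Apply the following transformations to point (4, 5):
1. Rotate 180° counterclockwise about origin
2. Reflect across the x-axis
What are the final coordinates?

Step 1: Rotate 180° → (-4, -5)
Step 2: Reflect across x-axis → (-4, 5)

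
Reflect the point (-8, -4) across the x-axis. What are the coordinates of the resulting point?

Reflection across x-axis: (-8, -4) → (-8, 4)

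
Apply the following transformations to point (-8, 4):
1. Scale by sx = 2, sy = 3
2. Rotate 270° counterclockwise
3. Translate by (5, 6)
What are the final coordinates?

Step 1: Scale → (-16, 12)
Step 2: Rotate 270° → (12, 16)
Step 3: Translate → (17, 22)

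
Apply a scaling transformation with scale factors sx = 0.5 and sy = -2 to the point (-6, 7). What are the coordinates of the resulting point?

Scaling matrix:
[[0.50, 0], [0, -2]]
Result: (-6 × 0.5, 7 × -2) = (-3, -14)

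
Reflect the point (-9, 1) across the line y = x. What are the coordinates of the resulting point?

Reflection across line y = x: (-9, 1) → (1, -9)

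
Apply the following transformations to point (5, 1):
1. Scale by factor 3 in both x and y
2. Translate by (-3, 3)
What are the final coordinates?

Step 1: Scale (5, 1) by 3 → (15, 3)
Step 2: Translate by (-3, 3) → (12, 6)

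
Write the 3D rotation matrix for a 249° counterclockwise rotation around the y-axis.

Rotation matrix for counterclockwise 249° around y-axis:
cos(249°) = -0.3584, sin(249°) = -0.9336
Result: [[-0.3584, 0, -0.9336], [0, 1, 0], [0.9336, 0, -0.3584]]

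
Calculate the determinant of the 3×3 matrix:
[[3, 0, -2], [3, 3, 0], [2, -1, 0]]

Expansion along first row:
det = 3·det([[3,0],[-1,0]]) - 0·det([[3,0],[2,0]]) + -2·det([[3,3],[2,-1]])
    = 3·(3·0 - 0·-1) - 0·(3·0 - 0·2) + -2·(3·-1 - 3·2)
    = 3·0 - 0·0 + -2·-9
    = 0 + 0 + 18 = 18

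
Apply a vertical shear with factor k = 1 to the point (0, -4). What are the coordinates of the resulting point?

Shear matrix for vertical shear with factor k = 1:
[[1, 0], [1, 1]]
Result: (0, -4) → (0, -4)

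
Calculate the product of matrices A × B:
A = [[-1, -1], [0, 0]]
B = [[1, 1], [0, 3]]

Matrix multiplication:
C[0][0] = -1×1 + -1×0 = -1
C[0][1] = -1×1 + -1×3 = -4
C[1][0] = 0×1 + 0×0 = 0
C[1][1] = 0×1 + 0×3 = 0
Result: [[-1, -4], [0, 0]]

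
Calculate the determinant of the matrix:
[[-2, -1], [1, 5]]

For a 2×2 matrix [[a, b], [c, d]], det = ad - bc
det = (-2)(5) - (-1)(1) = -10 - -1 = -9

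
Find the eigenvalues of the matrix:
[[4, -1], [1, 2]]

Characteristic equation: det(A - λI) = 0
λ² - (trace)λ + (det) = 0
trace = 4 + 2 = 6, det = (4)(2) - (-1)(1) = 9
λ² - (6)λ + (9) = 0
λ = (6 ± √((6)² - 4·(9))) / 2 = (6 ± √0) / 2
Solving: λ = 3, 3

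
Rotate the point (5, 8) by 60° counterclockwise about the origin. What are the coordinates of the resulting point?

Rotation matrix for 60°: [[cos 60°, -sin 60°], [sin 60°, cos 60°]] ≈ [[0.500000, -0.866025], [0.866025, 0.500000]]
[[0.500000, -0.866025], [0.866025, 0.500000]] × [5, 8]ᵀ ≈ [-4.4282, 8.3301]ᵀ
Result: (-4.4282, 8.3301)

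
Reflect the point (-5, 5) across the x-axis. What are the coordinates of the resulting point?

Reflection across x-axis: (-5, 5) → (-5, -5)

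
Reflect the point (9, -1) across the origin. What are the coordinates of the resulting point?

Reflection across origin: (9, -1) → (-9, 1)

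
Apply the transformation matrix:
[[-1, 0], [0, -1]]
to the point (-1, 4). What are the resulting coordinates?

Matrix multiplication:
[[-1, 0], [0, -1]] × [-1, 4]ᵀ
= [(-1)(-1) + (0)(4), (0)(-1) + (-1)(4)]ᵀ
= [1, -4]ᵀ
Result: (1, -4)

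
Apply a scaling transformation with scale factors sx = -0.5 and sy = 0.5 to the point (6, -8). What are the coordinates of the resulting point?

Scaling matrix:
[[-0.50, 0], [0, 0.50]]
Result: (6 × -0.5, -8 × 0.5) = (-3, -4)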